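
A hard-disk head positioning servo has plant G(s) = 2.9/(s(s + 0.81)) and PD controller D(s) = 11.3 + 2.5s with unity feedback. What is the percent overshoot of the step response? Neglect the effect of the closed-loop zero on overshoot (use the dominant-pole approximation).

4.44%

Forward path: (11.3 + 2.5s)·2.9/(s(s+0.81)). The closed-loop characteristic equation is s² + (0.81 + 2.9·2.5)s + 2.9·11.3 = 0.
That is s² + 8.06s + 32.77 = 0, so ω_n = 5.725 rad/s and ζ = 8.06/(2·5.725) = 0.704.
%OS = 100·exp(−πζ/√(1−ζ²)) = 4.44%.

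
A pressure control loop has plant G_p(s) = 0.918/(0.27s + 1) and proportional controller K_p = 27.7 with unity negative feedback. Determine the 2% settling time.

T_s ≈ 0.0409 s

Closed loop: T(s) = K_p·G_p/(1+K_p·G_p) = 25.43/(0.27s + 1 + 25.43), with pole at s = −(1 + 25.43)/0.27 = −97.88.
τ = 1/97.88 = 0.01022 s, so 2% settling time ≈ 4τ = 0.0409 s.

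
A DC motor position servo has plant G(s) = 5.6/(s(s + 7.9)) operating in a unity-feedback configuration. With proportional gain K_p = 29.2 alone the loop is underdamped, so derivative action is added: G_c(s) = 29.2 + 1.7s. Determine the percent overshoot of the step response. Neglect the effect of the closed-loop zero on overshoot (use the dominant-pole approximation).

5.38%

Forward path: (29.2 + 1.7s)·5.6/(s(s+7.9)). The closed-loop characteristic equation is s² + (7.9 + 5.6·1.7)s + 5.6·29.2 = 0.
That is s² + 17.42s + 163.5 = 0, so ω_n = 12.79 rad/s and ζ = 17.42/(2·12.79) = 0.6811.
%OS = 100·exp(−πζ/√(1−ζ²)) = 5.38%.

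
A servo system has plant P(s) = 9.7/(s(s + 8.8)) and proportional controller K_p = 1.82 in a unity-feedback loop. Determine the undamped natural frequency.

1 + K_p·P(s) = 0 gives s² + 8.8s + 17.65 = 0.
So ω_n² = 17.65 ⇒ ω_n = 4.202 rad/s, and ζ = 8.8/(2ω_n) = 1.05.

ω_n = 4.2 rad/s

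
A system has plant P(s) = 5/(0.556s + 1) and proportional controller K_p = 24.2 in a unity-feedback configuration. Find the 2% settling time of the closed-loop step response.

T_s ≈ 0.0182 s

Closed loop: T(s) = K_p·P/(1+K_p·P) = 121/(0.556s + 1 + 121), with pole at s = −(1 + 121)/0.556 = −219.4.
τ = 1/219.4 = 0.004557 s, so 2% settling time ≈ 4τ = 0.0182 s.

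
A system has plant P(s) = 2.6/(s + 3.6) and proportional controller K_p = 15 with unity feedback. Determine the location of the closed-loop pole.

s = -42.6

Closed-loop transfer function: T(s) = K_p·P(s)/(1 + K_p·P(s)) = 39/(s + 3.6 + 39) = 39/(s + 42.6).
The closed-loop pole is at s = −42.6.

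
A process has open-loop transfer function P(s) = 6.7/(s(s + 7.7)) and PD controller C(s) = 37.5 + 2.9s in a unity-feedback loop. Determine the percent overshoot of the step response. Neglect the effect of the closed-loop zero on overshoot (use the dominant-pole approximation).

Forward path: (37.5 + 2.9s)·6.7/(s(s+7.7)). The closed-loop characteristic equation is s² + (7.7 + 6.7·2.9)s + 6.7·37.5 = 0.
That is s² + 27.13s + 251.2 = 0, so ω_n = 15.85 rad/s and ζ = 27.13/(2·15.85) = 0.8558.
%OS = 100·exp(−πζ/√(1−ζ²)) = 0.553%.

0.553%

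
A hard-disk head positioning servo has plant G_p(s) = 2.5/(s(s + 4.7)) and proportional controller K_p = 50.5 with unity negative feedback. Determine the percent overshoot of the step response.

Closed-loop characteristic equation: s² + 4.7s + 126.2 = 0, so ω_n = 11.24 rad/s and ζ = 4.7/(2·11.24) = 0.2091.
%OS = 100·exp(−πζ/√(1−ζ²)) = 100·exp(−π·0.2091/√0.9563) = 51.1%.

51.1%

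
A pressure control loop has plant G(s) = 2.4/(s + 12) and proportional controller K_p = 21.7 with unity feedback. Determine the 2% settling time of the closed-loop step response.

T_s ≈ 0.0624 s

Closed-loop transfer function: T(s) = K_p·G(s)/(1 + K_p·G(s)) = 52.08/(s + 12 + 52.08) = 52.08/(s + 64.08).
Time constant τ = 1/64.08 = 0.01561 s, so the 2% settling time is about 4τ = 0.0624 s.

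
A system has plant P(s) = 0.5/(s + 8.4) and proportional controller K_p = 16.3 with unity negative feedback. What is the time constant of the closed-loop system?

Closed-loop transfer function: T(s) = K_p·P(s)/(1 + K_p·P(s)) = 8.15/(s + 8.4 + 8.15) = 8.15/(s + 16.55).
Time constant τ = 1/16.55 = 0.0604 s.

τ = 0.0604 s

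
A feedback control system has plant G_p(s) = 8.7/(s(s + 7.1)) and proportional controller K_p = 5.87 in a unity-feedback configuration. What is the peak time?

Closed-loop characteristic equation: s² + 7.1s + 51.07 = 0, so ω_n = 7.146 rad/s and ζ = 7.1/(2·7.146) = 0.4968.
Damped frequency ω_d = ω_n√(1−ζ²) = 6.202 rad/s, so peak time T_p = π/ω_d = 0.507 s.

T_p = 0.507 s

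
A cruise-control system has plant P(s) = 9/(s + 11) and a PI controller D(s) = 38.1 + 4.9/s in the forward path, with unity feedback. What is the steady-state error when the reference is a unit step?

0

The open loop D(s)P(s) has a pole at the origin (type 1), so the static position error constant is infinite and e_ss = 1/(1+∞) = 0.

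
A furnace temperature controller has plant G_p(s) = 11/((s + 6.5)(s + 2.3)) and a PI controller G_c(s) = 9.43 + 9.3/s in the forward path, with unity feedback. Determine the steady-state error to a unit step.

The open loop G_c(s)G_p(s) has a pole at the origin (type 1), so the static position error constant is infinite and e_ss = 1/(1+∞) = 0.

0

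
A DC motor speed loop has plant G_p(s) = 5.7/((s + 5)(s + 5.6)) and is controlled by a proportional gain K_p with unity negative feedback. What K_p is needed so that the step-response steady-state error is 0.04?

For a type-0 loop with proportional control, e_ss = 1/(1 + K_p·G_p(0)).
G_p(0) = 0.2036. Require 1/(1 + K_p·0.2036) = 0.04, so 1 + 0.2036·K_p = 25.
K_p = (25 − 1)/0.2036 = 118.

K_p = 118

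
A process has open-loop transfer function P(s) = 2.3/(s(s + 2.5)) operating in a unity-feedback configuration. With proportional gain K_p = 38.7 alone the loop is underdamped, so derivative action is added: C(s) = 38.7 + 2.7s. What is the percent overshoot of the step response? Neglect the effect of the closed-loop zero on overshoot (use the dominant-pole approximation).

Forward path: (38.7 + 2.7s)·2.3/(s(s+2.5)). The closed-loop characteristic equation is s² + (2.5 + 2.3·2.7)s + 2.3·38.7 = 0.
That is s² + 8.71s + 89.01 = 0, so ω_n = 9.435 rad/s and ζ = 8.71/(2·9.435) = 0.4616.
%OS = 100·exp(−πζ/√(1−ζ²)) = 19.5%.

19.5%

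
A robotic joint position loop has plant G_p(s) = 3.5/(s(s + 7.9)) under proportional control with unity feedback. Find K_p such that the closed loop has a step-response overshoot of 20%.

K_p = 21.4

From %OS = 100·exp(−πζ/√(1−ζ²)) = 20%, ζ = −ln(0.2)/√(π²+ln²(0.2)) = 0.4559.
Characteristic equation s² + 7.9s + 3.5K_p = 0 gives ζ = 7.9/(2√(3.5K_p)).
Setting ζ = 0.4559: √(3.5K_p) = 7.9/(2·0.4559) = 8.663, so K_p = 75.05/3.5 = 21.4.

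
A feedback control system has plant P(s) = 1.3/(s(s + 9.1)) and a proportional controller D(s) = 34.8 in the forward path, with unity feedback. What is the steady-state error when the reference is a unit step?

0

The open loop D(s)P(s) has a pole at the origin (type 1), so the static position error constant is infinite and e_ss = 1/(1+∞) = 0.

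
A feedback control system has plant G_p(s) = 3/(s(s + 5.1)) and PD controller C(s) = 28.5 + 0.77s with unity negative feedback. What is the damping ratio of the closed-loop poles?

Forward path: (28.5 + 0.77s)·3/(s(s+5.1)). The closed-loop characteristic equation is s² + (5.1 + 3·0.77)s + 3·28.5 = 0.
That is s² + 7.41s + 85.5 = 0, so ω_n = 9.247 rad/s and ζ = 7.41/(2·9.247) = 0.4007.

ζ = 0.401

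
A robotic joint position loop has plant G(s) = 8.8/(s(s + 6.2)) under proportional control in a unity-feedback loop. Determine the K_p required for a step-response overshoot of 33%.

From %OS = 100·exp(−πζ/√(1−ζ²)) = 33%, ζ = −ln(0.33)/√(π²+ln²(0.33)) = 0.3328.
Characteristic equation s² + 6.2s + 8.8K_p = 0 gives ζ = 6.2/(2√(8.8K_p)).
Setting ζ = 0.3328: √(8.8K_p) = 6.2/(2·0.3328) = 9.315, so K_p = 86.78/8.8 = 9.86.

K_p = 9.86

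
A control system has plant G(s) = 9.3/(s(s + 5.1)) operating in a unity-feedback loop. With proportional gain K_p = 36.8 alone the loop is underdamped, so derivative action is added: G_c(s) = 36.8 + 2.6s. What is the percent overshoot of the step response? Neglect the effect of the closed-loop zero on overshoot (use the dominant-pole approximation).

Forward path: (36.8 + 2.6s)·9.3/(s(s+5.1)). The closed-loop characteristic equation is s² + (5.1 + 9.3·2.6)s + 9.3·36.8 = 0.
That is s² + 29.28s + 342.2 = 0, so ω_n = 18.5 rad/s and ζ = 29.28/(2·18.5) = 0.7914.
%OS = 100·exp(−πζ/√(1−ζ²)) = 1.71%.

1.71%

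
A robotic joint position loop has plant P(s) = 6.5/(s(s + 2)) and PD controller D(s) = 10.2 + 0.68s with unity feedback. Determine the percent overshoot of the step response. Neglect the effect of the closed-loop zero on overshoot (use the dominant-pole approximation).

Forward path: (10.2 + 0.68s)·6.5/(s(s+2)). The closed-loop characteristic equation is s² + (2 + 6.5·0.68)s + 6.5·10.2 = 0.
That is s² + 6.42s + 66.3 = 0, so ω_n = 8.142 rad/s and ζ = 6.42/(2·8.142) = 0.3942.
%OS = 100·exp(−πζ/√(1−ζ²)) = 26%.

26%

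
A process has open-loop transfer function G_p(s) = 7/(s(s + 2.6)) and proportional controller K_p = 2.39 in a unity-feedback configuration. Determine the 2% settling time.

From 1 + K_pG_p(s) = 0: s² + 2.6s + 16.73 = 0 ⇒ ω_n = 4.09, ζ = 0.3178.
2% settling time T_s ≈ 4/(ζω_n) = 4/1.3 = 3.08 s.

T_s ≈ 3.08 s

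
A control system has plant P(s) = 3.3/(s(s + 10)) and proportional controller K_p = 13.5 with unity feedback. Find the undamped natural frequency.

With unity feedback the closed-loop characteristic equation is s² + 10s + 13.5·3.3 = s² + 10s + 44.55 = 0.
So ω_n² = 44.55 ⇒ ω_n = 6.675 rad/s, and ζ = 10/(2ω_n) = 0.749.

ω_n = 6.67 rad/s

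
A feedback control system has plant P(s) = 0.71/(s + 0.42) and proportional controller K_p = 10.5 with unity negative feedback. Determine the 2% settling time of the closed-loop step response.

Closed-loop transfer function: T(s) = K_p·P(s)/(1 + K_p·P(s)) = 7.455/(s + 0.42 + 7.455) = 7.455/(s + 7.875).
Time constant τ = 1/7.875 = 0.127 s, so the 2% settling time is about 4τ = 0.508 s.

T_s ≈ 0.508 s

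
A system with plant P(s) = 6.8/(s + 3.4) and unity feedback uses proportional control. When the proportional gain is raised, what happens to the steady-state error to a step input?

The position error constant K_pos = K_p·P(0) grows with K_p, and e_ss = 1/(1+K_pos) falls.

decrease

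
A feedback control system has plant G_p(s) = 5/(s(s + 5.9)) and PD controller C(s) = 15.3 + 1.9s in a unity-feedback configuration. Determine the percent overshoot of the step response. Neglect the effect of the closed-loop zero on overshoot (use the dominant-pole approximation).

Forward path: (15.3 + 1.9s)·5/(s(s+5.9)). The closed-loop characteristic equation is s² + (5.9 + 5·1.9)s + 5·15.3 = 0.
That is s² + 15.4s + 76.5 = 0, so ω_n = 8.746 rad/s and ζ = 15.4/(2·8.746) = 0.8804.
%OS = 100·exp(−πζ/√(1−ζ²)) = 0.293%.

0.293%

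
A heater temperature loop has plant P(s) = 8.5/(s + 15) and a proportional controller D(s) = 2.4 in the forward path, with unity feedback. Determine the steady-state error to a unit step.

The loop is type 0. Static position error constant K_pos = D(0)·P(0) = 2.4·0.5667 = 1.36.
Steady-state error to a unit step: e_ss = 1/(1+K_pos) = 1/2.36 = 0.424.

0.424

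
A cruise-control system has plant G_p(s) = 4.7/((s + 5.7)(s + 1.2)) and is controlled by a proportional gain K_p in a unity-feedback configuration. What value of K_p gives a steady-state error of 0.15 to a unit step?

K_p = 8.25

For a type-0 loop with proportional control, e_ss = 1/(1 + K_p·G_p(0)).
G_p(0) = 0.6871. Require 1/(1 + K_p·0.6871) = 0.15, so 1 + 0.6871·K_p = 6.667.
K_p = (6.667 − 1)/0.6871 = 8.25.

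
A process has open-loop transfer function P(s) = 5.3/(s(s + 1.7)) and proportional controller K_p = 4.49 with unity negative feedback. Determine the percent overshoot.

57.4%

From 1 + K_pP(s) = 0: s² + 1.7s + 23.8 = 0 ⇒ ω_n = 4.878, ζ = 0.1742.
%OS = 100·exp(−πζ/√(1−ζ²)) = 100·exp(−π·0.1742/√0.9696) = 57.4%.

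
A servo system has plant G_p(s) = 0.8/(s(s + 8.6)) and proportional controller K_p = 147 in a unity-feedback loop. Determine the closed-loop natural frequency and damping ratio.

The closed-loop denominator is s(s+8.6) + 147·0.8 = s² + 8.6s + 117.6.
So ω_n² = 117.6 ⇒ ω_n = 10.84 rad/s, and ζ = 8.6/(2ω_n) = 0.397.

ω_n = 10.8 rad/s, ζ = 0.397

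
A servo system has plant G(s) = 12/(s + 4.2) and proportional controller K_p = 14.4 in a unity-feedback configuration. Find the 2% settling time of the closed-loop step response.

T_s ≈ 0.0226 s

Closed-loop transfer function: T(s) = K_p·G(s)/(1 + K_p·G(s)) = 172.8/(s + 4.2 + 172.8) = 172.8/(s + 177).
Time constant τ = 1/177 = 0.00565 s, so the 2% settling time is about 4τ = 0.0226 s.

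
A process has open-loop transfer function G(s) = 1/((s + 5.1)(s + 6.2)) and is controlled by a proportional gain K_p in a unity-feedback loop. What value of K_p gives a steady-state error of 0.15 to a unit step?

K_p = 179

For a type-0 loop with proportional control, e_ss = 1/(1 + K_p·G(0)).
G(0) = 0.03163. Require 1/(1 + K_p·0.03163) = 0.15, so 1 + 0.03163·K_p = 6.667.
K_p = (6.667 − 1)/0.03163 = 179.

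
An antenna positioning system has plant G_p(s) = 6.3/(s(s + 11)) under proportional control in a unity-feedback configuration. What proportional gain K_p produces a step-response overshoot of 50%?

From %OS = 100·exp(−πζ/√(1−ζ²)) = 50%, ζ = −ln(0.5)/√(π²+ln²(0.5)) = 0.2155.
Characteristic equation s² + 11s + 6.3K_p = 0 gives ζ = 11/(2√(6.3K_p)).
Setting ζ = 0.2155: √(6.3K_p) = 11/(2·0.2155) = 25.53, so K_p = 651.7/6.3 = 103.

K_p = 103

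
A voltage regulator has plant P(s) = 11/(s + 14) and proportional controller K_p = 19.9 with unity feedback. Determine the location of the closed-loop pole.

s = -232.9

Closed-loop transfer function: T(s) = K_p·P(s)/(1 + K_p·P(s)) = 218.9/(s + 14 + 218.9) = 218.9/(s + 232.9).
The closed-loop pole is at s = −232.9.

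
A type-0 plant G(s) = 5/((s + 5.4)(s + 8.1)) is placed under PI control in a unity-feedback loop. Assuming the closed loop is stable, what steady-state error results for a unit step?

The PI controller's integrator makes the forward path type 1, so e_ss to a step is zero.

0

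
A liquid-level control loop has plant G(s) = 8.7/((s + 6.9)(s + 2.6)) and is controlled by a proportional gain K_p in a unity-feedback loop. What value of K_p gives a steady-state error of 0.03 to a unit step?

K_p = 66.7

Steady-state error for a unit step on this type-0 loop is 1/(1 + K_p·G(0)).
G(0) = 0.4849. Require 1/(1 + K_p·0.4849) = 0.03, so 1 + 0.4849·K_p = 33.33.
K_p = (33.33 − 1)/0.4849 = 66.7.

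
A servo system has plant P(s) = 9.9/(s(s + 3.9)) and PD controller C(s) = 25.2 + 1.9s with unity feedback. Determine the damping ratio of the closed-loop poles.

Forward path: (25.2 + 1.9s)·9.9/(s(s+3.9)). The closed-loop characteristic equation is s² + (3.9 + 9.9·1.9)s + 9.9·25.2 = 0.
That is s² + 22.71s + 249.5 = 0, so ω_n = 15.79 rad/s and ζ = 22.71/(2·15.79) = 0.7189.

ζ = 0.719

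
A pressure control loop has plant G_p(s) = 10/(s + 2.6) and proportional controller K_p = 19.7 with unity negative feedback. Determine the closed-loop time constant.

Closed-loop transfer function: T(s) = K_p·G_p(s)/(1 + K_p·G_p(s)) = 197/(s + 2.6 + 197) = 197/(s + 199.6).
Time constant τ = 1/199.6 = 0.00501 s.

τ = 0.00501 s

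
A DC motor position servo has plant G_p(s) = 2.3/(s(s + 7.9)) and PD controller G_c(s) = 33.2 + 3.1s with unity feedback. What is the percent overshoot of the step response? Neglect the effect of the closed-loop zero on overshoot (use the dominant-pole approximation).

0.502%

Forward path: (33.2 + 3.1s)·2.3/(s(s+7.9)). The closed-loop characteristic equation is s² + (7.9 + 2.3·3.1)s + 2.3·33.2 = 0.
That is s² + 15.03s + 76.36 = 0, so ω_n = 8.738 rad/s and ζ = 15.03/(2·8.738) = 0.86.
%OS = 100·exp(−πζ/√(1−ζ²)) = 0.502%.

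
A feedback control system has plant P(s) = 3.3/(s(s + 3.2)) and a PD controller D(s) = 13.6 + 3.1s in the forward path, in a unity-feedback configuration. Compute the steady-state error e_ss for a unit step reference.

0

The open loop D(s)P(s) has a pole at the origin (type 1), so the static position error constant is infinite and e_ss = 1/(1+∞) = 0.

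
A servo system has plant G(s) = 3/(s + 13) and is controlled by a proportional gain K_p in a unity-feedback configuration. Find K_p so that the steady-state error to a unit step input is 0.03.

K_p = 140

Steady-state error for a unit step on this type-0 loop is 1/(1 + K_p·G(0)).
G(0) = 0.2308. Require 1/(1 + K_p·0.2308) = 0.03, so 1 + 0.2308·K_p = 33.33.
K_p = (33.33 − 1)/0.2308 = 140.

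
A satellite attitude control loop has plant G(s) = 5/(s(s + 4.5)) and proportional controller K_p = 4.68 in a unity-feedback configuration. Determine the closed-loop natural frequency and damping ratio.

The closed-loop denominator is s(s+4.5) + 4.68·5 = s² + 4.5s + 23.4.
Matching s² + 2ζω_n s + ω_n²: ω_n = √23.4 = 4.837 rad/s and 2ζω_n = 4.5, so ζ = 4.5/(2·4.837) = 0.465.

ω_n = 4.84 rad/s, ζ = 0.465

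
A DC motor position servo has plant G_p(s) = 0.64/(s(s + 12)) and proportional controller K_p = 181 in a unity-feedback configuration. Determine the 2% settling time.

T_s ≈ 0.667 s

From 1 + K_pG_p(s) = 0: s² + 12s + 115.8 = 0 ⇒ ω_n = 10.76, ζ = 0.5575.
2% settling time T_s ≈ 4/(ζω_n) = 4/6 = 0.667 s.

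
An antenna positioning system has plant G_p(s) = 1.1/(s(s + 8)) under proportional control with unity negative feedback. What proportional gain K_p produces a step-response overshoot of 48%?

K_p = 281

From %OS = 100·exp(−πζ/√(1−ζ²)) = 48%, ζ = −ln(0.48)/√(π²+ln²(0.48)) = 0.2275.
Characteristic equation s² + 8s + 1.1K_p = 0 gives ζ = 8/(2√(1.1K_p)).
Setting ζ = 0.2275: √(1.1K_p) = 8/(2·0.2275) = 17.58, so K_p = 309.1/1.1 = 281.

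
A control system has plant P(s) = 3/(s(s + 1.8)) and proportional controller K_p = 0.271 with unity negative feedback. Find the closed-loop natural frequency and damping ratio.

ω_n = 0.902 rad/s, ζ = 0.998

With unity feedback the closed-loop characteristic equation is s² + 1.8s + 0.271·3 = s² + 1.8s + 0.813 = 0.
Matching s² + 2ζω_n s + ω_n²: ω_n = √0.813 = 0.9017 rad/s and 2ζω_n = 1.8, so ζ = 1.8/(2·0.9017) = 0.998.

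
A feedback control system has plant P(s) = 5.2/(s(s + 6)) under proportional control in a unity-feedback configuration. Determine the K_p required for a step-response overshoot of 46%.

From %OS = 100·exp(−πζ/√(1−ζ²)) = 46%, ζ = −ln(0.46)/√(π²+ln²(0.46)) = 0.24.
Characteristic equation s² + 6s + 5.2K_p = 0 gives ζ = 6/(2√(5.2K_p)).
Setting ζ = 0.24: √(5.2K_p) = 6/(2·0.24) = 12.5, so K_p = 156.3/5.2 = 30.1.

K_p = 30.1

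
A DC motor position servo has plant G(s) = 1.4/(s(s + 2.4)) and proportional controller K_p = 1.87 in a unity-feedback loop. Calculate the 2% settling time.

The closed-loop denominator s² + 2.4s + 2.618 gives ω_n = √2.618 = 1.618 and ζ = 2.4/(2ω_n) = 0.7416.
2% settling time T_s ≈ 4/(ζω_n) = 4/1.2 = 3.33 s.

T_s ≈ 3.33 s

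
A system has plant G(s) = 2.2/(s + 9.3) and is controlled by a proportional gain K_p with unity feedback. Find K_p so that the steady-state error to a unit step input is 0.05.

K_p = 80.3

Steady-state error for a unit step on this type-0 loop is 1/(1 + K_p·G(0)).
G(0) = 0.2366. Require 1/(1 + K_p·0.2366) = 0.05, so 1 + 0.2366·K_p = 20.
K_p = (20 − 1)/0.2366 = 80.3.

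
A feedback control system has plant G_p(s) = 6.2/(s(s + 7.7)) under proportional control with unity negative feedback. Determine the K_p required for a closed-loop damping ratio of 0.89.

Closed-loop characteristic equation: s² + 7.7s + K_p·6.2 = 0.
So ω_n = √(6.2K_p) and 2ζω_n = 7.7, giving ζ = 7.7/(2√(6.2K_p)).
Setting ζ = 0.89: √(6.2K_p) = 7.7/(2·0.89) = 4.326, so K_p = 18.71/6.2 = 3.02.

K_p = 3.02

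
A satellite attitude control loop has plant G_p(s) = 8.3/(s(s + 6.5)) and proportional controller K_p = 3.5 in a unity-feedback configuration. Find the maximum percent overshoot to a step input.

Closed-loop characteristic equation: s² + 6.5s + 29.05 = 0, so ω_n = 5.39 rad/s and ζ = 6.5/(2·5.39) = 0.603.
%OS = 100·exp(−πζ/√(1−ζ²)) = 100·exp(−π·0.603/√0.6364) = 9.3%.

9.3%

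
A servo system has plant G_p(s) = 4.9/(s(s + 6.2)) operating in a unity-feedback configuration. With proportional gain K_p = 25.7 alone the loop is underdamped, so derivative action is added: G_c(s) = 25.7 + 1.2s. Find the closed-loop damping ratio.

ζ = 0.538

Forward path: (25.7 + 1.2s)·4.9/(s(s+6.2)). The closed-loop characteristic equation is s² + (6.2 + 4.9·1.2)s + 4.9·25.7 = 0.
That is s² + 12.08s + 125.9 = 0, so ω_n = 11.22 rad/s and ζ = 12.08/(2·11.22) = 0.5382.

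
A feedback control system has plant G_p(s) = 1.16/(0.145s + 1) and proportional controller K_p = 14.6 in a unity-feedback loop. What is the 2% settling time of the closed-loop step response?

T_s ≈ 0.0323 s

Closed loop: T(s) = K_p·G_p/(1+K_p·G_p) = 16.94/(0.145s + 1 + 16.94), with pole at s = −(1 + 16.94)/0.145 = −123.7.
τ = 1/123.7 = 0.008084 s, so 2% settling time ≈ 4τ = 0.0323 s.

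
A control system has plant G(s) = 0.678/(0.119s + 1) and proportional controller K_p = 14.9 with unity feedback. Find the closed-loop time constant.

Closed loop: T(s) = K_p·G/(1+K_p·G) = 10.1/(0.119s + 1 + 10.1), with pole at s = −(1 + 10.1)/0.119 = −93.3.
Closed-loop time constant τ = 1/93.3 = 0.0107 s.

τ = 0.0107 s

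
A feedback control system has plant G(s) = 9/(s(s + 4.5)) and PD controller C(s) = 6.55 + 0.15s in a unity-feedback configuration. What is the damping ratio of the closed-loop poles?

Forward path: (6.55 + 0.15s)·9/(s(s+4.5)). The closed-loop characteristic equation is s² + (4.5 + 9·0.15)s + 9·6.55 = 0.
That is s² + 5.85s + 58.95 = 0, so ω_n = 7.678 rad/s and ζ = 5.85/(2·7.678) = 0.381.

ζ = 0.381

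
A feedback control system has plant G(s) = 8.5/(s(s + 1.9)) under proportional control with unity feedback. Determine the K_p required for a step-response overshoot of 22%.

K_p = 0.563

From %OS = 100·exp(−πζ/√(1−ζ²)) = 22%, ζ = −ln(0.22)/√(π²+ln²(0.22)) = 0.4342.
Characteristic equation s² + 1.9s + 8.5K_p = 0 gives ζ = 1.9/(2√(8.5K_p)).
Setting ζ = 0.4342: √(8.5K_p) = 1.9/(2·0.4342) = 2.188, so K_p = 4.788/8.5 = 0.563.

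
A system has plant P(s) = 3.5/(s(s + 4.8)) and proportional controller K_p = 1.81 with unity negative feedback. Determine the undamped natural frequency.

1 + K_p·P(s) = 0 gives s² + 4.8s + 6.335 = 0.
So ω_n² = 6.335 ⇒ ω_n = 2.517 rad/s, and ζ = 4.8/(2ω_n) = 0.954.

ω_n = 2.52 rad/s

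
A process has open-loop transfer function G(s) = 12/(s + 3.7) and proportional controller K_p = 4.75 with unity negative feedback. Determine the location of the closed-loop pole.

Closed-loop transfer function: T(s) = K_p·G(s)/(1 + K_p·G(s)) = 57/(s + 3.7 + 57) = 57/(s + 60.7).
The closed-loop pole is at s = −60.7.

s = -60.7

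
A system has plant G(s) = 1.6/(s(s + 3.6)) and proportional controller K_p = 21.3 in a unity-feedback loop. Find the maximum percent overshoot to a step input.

36.1%

From 1 + K_pG(s) = 0: s² + 3.6s + 34.08 = 0 ⇒ ω_n = 5.838, ζ = 0.3083.
%OS = 100·exp(−πζ/√(1−ζ²)) = 100·exp(−π·0.3083/√0.9049) = 36.1%.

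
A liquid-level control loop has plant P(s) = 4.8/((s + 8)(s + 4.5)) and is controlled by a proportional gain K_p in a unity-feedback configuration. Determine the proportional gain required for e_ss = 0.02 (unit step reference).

Steady-state error for a unit step on this type-0 loop is 1/(1 + K_p·P(0)).
P(0) = 0.1333. Require 1/(1 + K_p·0.1333) = 0.02, so 1 + 0.1333·K_p = 50.
K_p = (50 − 1)/0.1333 = 368.

K_p = 368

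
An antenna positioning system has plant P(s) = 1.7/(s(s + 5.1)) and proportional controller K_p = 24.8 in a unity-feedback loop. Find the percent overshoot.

From 1 + K_pP(s) = 0: s² + 5.1s + 42.16 = 0 ⇒ ω_n = 6.493, ζ = 0.3927.
%OS = 100·exp(−πζ/√(1−ζ²)) = 100·exp(−π·0.3927/√0.8458) = 26.1%.

26.1%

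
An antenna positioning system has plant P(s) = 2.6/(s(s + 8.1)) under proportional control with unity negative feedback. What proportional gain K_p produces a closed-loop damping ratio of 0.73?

K_p = 11.8

Closed-loop characteristic equation: s² + 8.1s + K_p·2.6 = 0.
So ω_n = √(2.6K_p) and 2ζω_n = 8.1, giving ζ = 8.1/(2√(2.6K_p)).
Setting ζ = 0.73: √(2.6K_p) = 8.1/(2·0.73) = 5.548, so K_p = 30.78/2.6 = 11.8.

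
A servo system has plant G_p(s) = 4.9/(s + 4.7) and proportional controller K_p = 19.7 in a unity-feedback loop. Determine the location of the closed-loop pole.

s = -101.2

Closed-loop transfer function: T(s) = K_p·G_p(s)/(1 + K_p·G_p(s)) = 96.53/(s + 4.7 + 96.53) = 96.53/(s + 101.2).
The closed-loop pole is at s = −101.2.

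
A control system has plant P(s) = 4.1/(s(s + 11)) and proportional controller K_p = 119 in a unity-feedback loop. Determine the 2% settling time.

Closed-loop characteristic equation: s² + 11s + 487.9 = 0, so ω_n = 22.09 rad/s and ζ = 11/(2·22.09) = 0.249.
2% settling time T_s ≈ 4/(ζω_n) = 4/5.5 = 0.727 s.

T_s ≈ 0.727 s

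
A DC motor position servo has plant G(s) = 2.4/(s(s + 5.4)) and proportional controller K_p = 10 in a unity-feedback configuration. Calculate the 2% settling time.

Closed-loop characteristic equation: s² + 5.4s + 24 = 0, so ω_n = 4.899 rad/s and ζ = 5.4/(2·4.899) = 0.5511.
2% settling time T_s ≈ 4/(ζω_n) = 4/2.7 = 1.48 s.

T_s ≈ 1.48 s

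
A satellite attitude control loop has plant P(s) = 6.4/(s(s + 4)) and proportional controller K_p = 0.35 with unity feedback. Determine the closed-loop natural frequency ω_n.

ω_n = 1.5 rad/s

1 + K_p·P(s) = 0 gives s² + 4s + 2.24 = 0.
Matching s² + 2ζω_n s + ω_n²: ω_n = √2.24 = 1.497 rad/s and 2ζω_n = 4, so ζ = 4/(2·1.497) = 1.34.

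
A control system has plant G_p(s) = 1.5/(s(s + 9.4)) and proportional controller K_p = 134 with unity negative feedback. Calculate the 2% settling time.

From 1 + K_pG_p(s) = 0: s² + 9.4s + 201 = 0 ⇒ ω_n = 14.18, ζ = 0.3315.
2% settling time T_s ≈ 4/(ζω_n) = 4/4.7 = 0.851 s.

T_s ≈ 0.851 s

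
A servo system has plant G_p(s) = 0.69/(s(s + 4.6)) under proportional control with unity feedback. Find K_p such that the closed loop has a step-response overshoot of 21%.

K_p = 38.7

From %OS = 100·exp(−πζ/√(1−ζ²)) = 21%, ζ = −ln(0.21)/√(π²+ln²(0.21)) = 0.4449.
Characteristic equation s² + 4.6s + 0.69K_p = 0 gives ζ = 4.6/(2√(0.69K_p)).
Setting ζ = 0.4449: √(0.69K_p) = 4.6/(2·0.4449) = 5.17, so K_p = 26.73/0.69 = 38.7.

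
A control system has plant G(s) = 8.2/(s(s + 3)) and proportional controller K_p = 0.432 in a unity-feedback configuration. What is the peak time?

Closed-loop characteristic equation: s² + 3s + 3.542 = 0, so ω_n = 1.882 rad/s and ζ = 3/(2·1.882) = 0.797.
Damped frequency ω_d = ω_n√(1−ζ²) = 1.137 rad/s, so peak time T_p = π/ω_d = 2.76 s.

T_p = 2.76 s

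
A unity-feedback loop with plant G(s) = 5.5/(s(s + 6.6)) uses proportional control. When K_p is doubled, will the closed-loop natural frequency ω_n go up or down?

increase

ω_n = √(5.5·K_p), which grows with K_p.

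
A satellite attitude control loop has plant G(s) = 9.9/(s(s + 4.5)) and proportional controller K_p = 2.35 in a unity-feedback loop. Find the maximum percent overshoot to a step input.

The closed-loop denominator s² + 4.5s + 23.27 gives ω_n = √23.27 = 4.823 and ζ = 4.5/(2ω_n) = 0.4665.
%OS = 100·exp(−πζ/√(1−ζ²)) = 100·exp(−π·0.4665/√0.7824) = 19.1%.

19.1%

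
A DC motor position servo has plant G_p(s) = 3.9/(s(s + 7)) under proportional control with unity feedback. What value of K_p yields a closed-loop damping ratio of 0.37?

Closed-loop characteristic equation: s² + 7s + K_p·3.9 = 0.
So ω_n = √(3.9K_p) and 2ζω_n = 7, giving ζ = 7/(2√(3.9K_p)).
Setting ζ = 0.37: √(3.9K_p) = 7/(2·0.37) = 9.459, so K_p = 89.48/3.9 = 22.9.

K_p = 22.9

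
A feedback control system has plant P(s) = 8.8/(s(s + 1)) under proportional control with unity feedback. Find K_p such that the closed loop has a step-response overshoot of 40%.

K_p = 0.362

From %OS = 100·exp(−πζ/√(1−ζ²)) = 40%, ζ = −ln(0.4)/√(π²+ln²(0.4)) = 0.28.
Characteristic equation s² + 1s + 8.8K_p = 0 gives ζ = 1/(2√(8.8K_p)).
Setting ζ = 0.28: √(8.8K_p) = 1/(2·0.28) = 1.786, so K_p = 3.189/8.8 = 0.362.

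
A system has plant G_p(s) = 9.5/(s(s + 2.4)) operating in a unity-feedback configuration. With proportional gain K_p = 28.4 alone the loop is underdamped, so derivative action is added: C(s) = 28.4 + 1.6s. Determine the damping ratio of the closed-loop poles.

Forward path: (28.4 + 1.6s)·9.5/(s(s+2.4)). The closed-loop characteristic equation is s² + (2.4 + 9.5·1.6)s + 9.5·28.4 = 0.
That is s² + 17.6s + 269.8 = 0, so ω_n = 16.43 rad/s and ζ = 17.6/(2·16.43) = 0.5357.

ζ = 0.536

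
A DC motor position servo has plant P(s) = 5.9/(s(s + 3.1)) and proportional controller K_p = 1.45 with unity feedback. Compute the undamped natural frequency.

ω_n = 2.92 rad/s

The closed-loop denominator is s(s+3.1) + 1.45·5.9 = s² + 3.1s + 8.555.
So ω_n² = 8.555 ⇒ ω_n = 2.925 rad/s, and ζ = 3.1/(2ω_n) = 0.53.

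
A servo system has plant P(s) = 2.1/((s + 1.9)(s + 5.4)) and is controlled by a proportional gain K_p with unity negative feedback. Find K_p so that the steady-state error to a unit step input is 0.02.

K_p = 239

Steady-state error for a unit step on this type-0 loop is 1/(1 + K_p·P(0)).
P(0) = 0.2047. Require 1/(1 + K_p·0.2047) = 0.02, so 1 + 0.2047·K_p = 50.
K_p = (50 − 1)/0.2047 = 239.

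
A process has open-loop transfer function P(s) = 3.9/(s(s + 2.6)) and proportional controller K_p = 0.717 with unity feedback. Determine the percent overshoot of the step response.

2.06%

The closed-loop denominator s² + 2.6s + 2.796 gives ω_n = √2.796 = 1.672 and ζ = 2.6/(2ω_n) = 0.7774.
%OS = 100·exp(−πζ/√(1−ζ²)) = 100·exp(−π·0.7774/√0.3956) = 2.06%.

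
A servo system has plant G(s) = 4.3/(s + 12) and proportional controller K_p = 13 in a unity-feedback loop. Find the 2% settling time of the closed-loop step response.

T_s ≈ 0.0589 s

Closed-loop transfer function: T(s) = K_p·G(s)/(1 + K_p·G(s)) = 55.9/(s + 12 + 55.9) = 55.9/(s + 67.9).
Time constant τ = 1/67.9 = 0.01473 s, so the 2% settling time is about 4τ = 0.0589 s.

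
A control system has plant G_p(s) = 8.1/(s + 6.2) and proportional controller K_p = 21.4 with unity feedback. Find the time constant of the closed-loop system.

τ = 0.00557 s

Closed-loop transfer function: T(s) = K_p·G_p(s)/(1 + K_p·G_p(s)) = 173.3/(s + 6.2 + 173.3) = 173.3/(s + 179.5).
Time constant τ = 1/179.5 = 0.00557 s.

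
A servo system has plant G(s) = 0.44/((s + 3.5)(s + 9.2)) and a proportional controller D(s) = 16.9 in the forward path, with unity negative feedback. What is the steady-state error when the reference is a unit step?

0.812

The loop is type 0. Static position error constant K_pos = D(0)·G(0) = 16.9·0.01366 = 0.2309.
Steady-state error to a unit step: e_ss = 1/(1+K_pos) = 1/1.231 = 0.812.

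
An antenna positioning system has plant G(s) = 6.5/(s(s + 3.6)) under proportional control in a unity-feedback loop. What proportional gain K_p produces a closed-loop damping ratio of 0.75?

K_p = 0.886

Closed-loop characteristic equation: s² + 3.6s + K_p·6.5 = 0.
So ω_n = √(6.5K_p) and 2ζω_n = 3.6, giving ζ = 3.6/(2√(6.5K_p)).
Setting ζ = 0.75: √(6.5K_p) = 3.6/(2·0.75) = 2.4, so K_p = 5.76/6.5 = 0.886.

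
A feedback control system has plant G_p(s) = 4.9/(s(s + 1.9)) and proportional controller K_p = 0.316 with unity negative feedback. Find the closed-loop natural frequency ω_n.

ω_n = 1.24 rad/s

With unity feedback the closed-loop characteristic equation is s² + 1.9s + 0.316·4.9 = s² + 1.9s + 1.548 = 0.
Matching s² + 2ζω_n s + ω_n²: ω_n = √1.548 = 1.244 rad/s and 2ζω_n = 1.9, so ζ = 1.9/(2·1.244) = 0.763.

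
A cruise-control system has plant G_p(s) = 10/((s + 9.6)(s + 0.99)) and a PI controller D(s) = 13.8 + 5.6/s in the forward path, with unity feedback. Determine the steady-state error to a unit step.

The open loop D(s)G_p(s) has a pole at the origin (type 1), so the static position error constant is infinite and e_ss = 1/(1+∞) = 0.

0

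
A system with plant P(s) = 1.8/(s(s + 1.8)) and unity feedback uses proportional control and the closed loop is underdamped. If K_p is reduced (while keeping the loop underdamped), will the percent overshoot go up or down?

decrease

ζ = 1.8/(2√(1.8K_p)) rises as K_p falls; higher damping means less overshoot.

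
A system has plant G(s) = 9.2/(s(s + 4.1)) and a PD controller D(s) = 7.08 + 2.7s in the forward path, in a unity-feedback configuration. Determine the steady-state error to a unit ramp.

0.0629

The loop has one pole at the origin (type 1). Velocity error constant K_v = lim_{s→0} s·D(s)G(s) = 7.08·9.2/4.1 = 15.89.
Steady-state error to a unit ramp: e_ss = 1/K_v = 0.0629.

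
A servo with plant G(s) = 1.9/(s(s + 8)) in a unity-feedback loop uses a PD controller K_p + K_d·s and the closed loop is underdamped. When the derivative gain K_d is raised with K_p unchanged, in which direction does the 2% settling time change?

decrease

Characteristic equation s² + (8 + 1.9K_d)s + 1.9K_p = 0: raising K_d increases ζω_n = (8+1.9K_d)/2 while the loop stays underdamped, so T_s ≈ 4/(ζω_n) decreases.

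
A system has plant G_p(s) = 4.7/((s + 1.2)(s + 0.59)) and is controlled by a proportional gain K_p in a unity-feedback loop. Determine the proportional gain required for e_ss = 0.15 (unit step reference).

Steady-state error for a unit step on this type-0 loop is 1/(1 + K_p·G_p(0)).
G_p(0) = 6.638. Require 1/(1 + K_p·6.638) = 0.15, so 1 + 6.638·K_p = 6.667.
K_p = (6.667 − 1)/6.638 = 0.854.

K_p = 0.854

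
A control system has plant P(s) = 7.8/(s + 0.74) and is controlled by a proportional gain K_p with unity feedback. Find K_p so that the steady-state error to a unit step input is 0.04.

K_p = 2.28

The loop is type 0, so e_ss(step) = 1/(1 + K_pos) with K_pos = K_p·P(0).
P(0) = 10.54. Require 1/(1 + K_p·10.54) = 0.04, so 1 + 10.54·K_p = 25.
K_p = (25 − 1)/10.54 = 2.28.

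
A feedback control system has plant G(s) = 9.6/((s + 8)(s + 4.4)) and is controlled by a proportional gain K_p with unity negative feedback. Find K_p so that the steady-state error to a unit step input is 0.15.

K_p = 20.8

Steady-state error for a unit step on this type-0 loop is 1/(1 + K_p·G(0)).
G(0) = 0.2727. Require 1/(1 + K_p·0.2727) = 0.15, so 1 + 0.2727·K_p = 6.667.
K_p = (6.667 − 1)/0.2727 = 20.8.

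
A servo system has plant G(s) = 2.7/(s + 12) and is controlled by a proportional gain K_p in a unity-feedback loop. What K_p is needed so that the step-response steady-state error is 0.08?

K_p = 51.1

The loop is type 0, so e_ss(step) = 1/(1 + K_pos) with K_pos = K_p·G(0).
G(0) = 0.225. Require 1/(1 + K_p·0.225) = 0.08, so 1 + 0.225·K_p = 12.5.
K_p = (12.5 − 1)/0.225 = 51.1.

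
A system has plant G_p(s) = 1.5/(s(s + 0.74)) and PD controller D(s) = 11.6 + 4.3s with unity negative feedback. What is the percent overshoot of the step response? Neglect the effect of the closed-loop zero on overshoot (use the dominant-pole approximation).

0.48%

Forward path: (11.6 + 4.3s)·1.5/(s(s+0.74)). The closed-loop characteristic equation is s² + (0.74 + 1.5·4.3)s + 1.5·11.6 = 0.
That is s² + 7.19s + 17.4 = 0, so ω_n = 4.171 rad/s and ζ = 7.19/(2·4.171) = 0.8618.
%OS = 100·exp(−πζ/√(1−ζ²)) = 0.48%.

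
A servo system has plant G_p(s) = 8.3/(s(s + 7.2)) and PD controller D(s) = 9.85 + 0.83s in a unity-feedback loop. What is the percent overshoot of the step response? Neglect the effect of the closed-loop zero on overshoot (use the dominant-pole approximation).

2.02%

Forward path: (9.85 + 0.83s)·8.3/(s(s+7.2)). The closed-loop characteristic equation is s² + (7.2 + 8.3·0.83)s + 8.3·9.85 = 0.
That is s² + 14.09s + 81.76 = 0, so ω_n = 9.042 rad/s and ζ = 14.09/(2·9.042) = 0.7791.
%OS = 100·exp(−πζ/√(1−ζ²)) = 2.02%.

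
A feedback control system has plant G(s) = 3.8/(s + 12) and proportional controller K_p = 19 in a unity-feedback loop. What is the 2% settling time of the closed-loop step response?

T_s ≈ 0.0475 s

Closed-loop transfer function: T(s) = K_p·G(s)/(1 + K_p·G(s)) = 72.2/(s + 12 + 72.2) = 72.2/(s + 84.2).
Time constant τ = 1/84.2 = 0.01188 s, so the 2% settling time is about 4τ = 0.0475 s.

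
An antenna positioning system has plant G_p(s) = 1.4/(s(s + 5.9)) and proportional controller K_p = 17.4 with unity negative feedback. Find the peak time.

T_p = 0.794 s

The closed-loop denominator s² + 5.9s + 24.36 gives ω_n = √24.36 = 4.936 and ζ = 5.9/(2ω_n) = 0.5977.
Damped frequency ω_d = ω_n√(1−ζ²) = 3.957 rad/s, so peak time T_p = π/ω_d = 0.794 s.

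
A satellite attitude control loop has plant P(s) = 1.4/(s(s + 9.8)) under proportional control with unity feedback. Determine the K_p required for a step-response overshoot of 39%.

K_p = 208

From %OS = 100·exp(−πζ/√(1−ζ²)) = 39%, ζ = −ln(0.39)/√(π²+ln²(0.39)) = 0.2871.
Characteristic equation s² + 9.8s + 1.4K_p = 0 gives ζ = 9.8/(2√(1.4K_p)).
Setting ζ = 0.2871: √(1.4K_p) = 9.8/(2·0.2871) = 17.07, so K_p = 291.3/1.4 = 208.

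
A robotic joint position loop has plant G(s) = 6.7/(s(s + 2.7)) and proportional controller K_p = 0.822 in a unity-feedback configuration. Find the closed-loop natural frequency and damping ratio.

The closed-loop denominator is s(s+2.7) + 0.822·6.7 = s² + 2.7s + 5.507.
Matching s² + 2ζω_n s + ω_n²: ω_n = √5.507 = 2.347 rad/s and 2ζω_n = 2.7, so ζ = 2.7/(2·2.347) = 0.575.

ω_n = 2.35 rad/s, ζ = 0.575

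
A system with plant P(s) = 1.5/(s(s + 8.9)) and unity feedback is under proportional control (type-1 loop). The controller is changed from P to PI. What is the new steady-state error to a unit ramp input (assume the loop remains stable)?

The integrator raises the loop to type 2, so K_v → ∞ and e_ss to a ramp is zero.

0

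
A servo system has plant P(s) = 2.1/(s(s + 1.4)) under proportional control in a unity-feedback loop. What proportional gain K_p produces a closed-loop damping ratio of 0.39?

Closed-loop characteristic equation: s² + 1.4s + K_p·2.1 = 0.
So ω_n = √(2.1K_p) and 2ζω_n = 1.4, giving ζ = 1.4/(2√(2.1K_p)).
Setting ζ = 0.39: √(2.1K_p) = 1.4/(2·0.39) = 1.795, so K_p = 3.222/2.1 = 1.53.

K_p = 1.53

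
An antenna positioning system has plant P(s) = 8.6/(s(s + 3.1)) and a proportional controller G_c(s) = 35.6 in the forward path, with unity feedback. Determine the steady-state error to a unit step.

The open loop G_c(s)P(s) has a pole at the origin (type 1), so the static position error constant is infinite and e_ss = 1/(1+∞) = 0.

0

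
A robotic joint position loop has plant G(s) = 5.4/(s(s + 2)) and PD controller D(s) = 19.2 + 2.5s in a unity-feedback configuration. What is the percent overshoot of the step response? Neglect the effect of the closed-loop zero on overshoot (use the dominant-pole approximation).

Forward path: (19.2 + 2.5s)·5.4/(s(s+2)). The closed-loop characteristic equation is s² + (2 + 5.4·2.5)s + 5.4·19.2 = 0.
That is s² + 15.5s + 103.7 = 0, so ω_n = 10.18 rad/s and ζ = 15.5/(2·10.18) = 0.7611.
%OS = 100·exp(−πζ/√(1−ζ²)) = 2.51%.

2.51%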